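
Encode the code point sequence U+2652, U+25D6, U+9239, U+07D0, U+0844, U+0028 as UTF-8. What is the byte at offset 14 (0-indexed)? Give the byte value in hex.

0x28

U+2652 → 3-byte form E2 99 92 at offsets 0–2.
U+25D6 → 3-byte form E2 97 96 at offsets 3–5.
U+9239 → 3-byte form E9 88 B9 at offsets 6–8.
U+07D0 → 2-byte form DF 90 at offsets 9–10.
U+0844 → 3-byte form E0 A1 84 at offsets 11–13.
U+0028 → 1-byte form 28 at offsets 14–14.
Offset 14 falls in char 6's range; it's byte 1 of 28 = 0x28.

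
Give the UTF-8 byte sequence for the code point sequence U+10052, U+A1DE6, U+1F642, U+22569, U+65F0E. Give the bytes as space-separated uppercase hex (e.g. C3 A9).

U+10052: 4-byte form → F0 90 81 92.
U+A1DE6: 4-byte form → F2 A1 B7 A6.
U+1F642: 4-byte form → F0 9F 99 82.
U+22569: 4-byte form → F0 A2 95 A9.
U+65F0E: 4-byte form → F1 A5 BC 8E.
Concatenated (20 bytes): F0 90 81 92 F2 A1 B7 A6 F0 9F 99 82 F0 A2 95 A9 F1 A5 BC 8E.

F0 90 81 92 F2 A1 B7 A6 F0 9F 99 82 F0 A2 95 A9 F1 A5 BC 8E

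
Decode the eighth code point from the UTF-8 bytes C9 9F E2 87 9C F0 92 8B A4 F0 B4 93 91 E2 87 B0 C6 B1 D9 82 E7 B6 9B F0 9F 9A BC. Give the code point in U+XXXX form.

Offset 0: leading byte 0xC9 = 11001001 → 2-byte char #1 = C9 9F.
Offset 2: leading byte 0xE2 = 11100010 → 3-byte char #2 = E2 87 9C.
Offset 5: leading byte 0xF0 = 11110000 → 4-byte char #3 = F0 92 8B A4.
Offset 9: leading byte 0xF0 = 11110000 → 4-byte char #4 = F0 B4 93 91.
Offset 13: leading byte 0xE2 = 11100010 → 3-byte char #5 = E2 87 B0.
Offset 16: leading byte 0xC6 = 11000110 → 2-byte char #6 = C6 B1.
Offset 18: leading byte 0xD9 = 11011001 → 2-byte char #7 = D9 82.
Offset 20: leading byte 0xE7 = 11100111 → 3-byte char #8 = E7 B6 9B.
Leading byte 0xE7 = 11100111 matches 1110xxxx → 3-byte sequence.
Byte 1: 0xE7 = 11100111, payload 0111 (4 bits).
Byte 2: 0xB6 = 10110110 (10xxxxxx ✓), payload 110110.
Byte 3: 0x9B = 10011011 (10xxxxxx ✓), payload 011011.
Concatenate: 0111110110011011 = 0x7D9B (16 bits → U+7D9B).

U+7D9B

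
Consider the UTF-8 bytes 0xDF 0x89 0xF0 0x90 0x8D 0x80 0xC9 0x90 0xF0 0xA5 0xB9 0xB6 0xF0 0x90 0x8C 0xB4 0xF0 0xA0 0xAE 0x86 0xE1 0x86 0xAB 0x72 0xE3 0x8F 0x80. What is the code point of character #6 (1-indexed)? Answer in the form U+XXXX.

U+20B86

Offset 0: leading byte 0xDF = 11011111 → 2-byte char #1 = DF 89.
Offset 2: leading byte 0xF0 = 11110000 → 4-byte char #2 = F0 90 8D 80.
Offset 6: leading byte 0xC9 = 11001001 → 2-byte char #3 = C9 90.
Offset 8: leading byte 0xF0 = 11110000 → 4-byte char #4 = F0 A5 B9 B6.
Offset 12: leading byte 0xF0 = 11110000 → 4-byte char #5 = F0 90 8C B4.
Offset 16: leading byte 0xF0 = 11110000 → 4-byte char #6 = F0 A0 AE 86.
Leading byte 0xF0 = 11110000 matches 11110xxx → 4-byte sequence.
Byte 1: 0xF0 = 11110000, payload 000 (3 bits).
Byte 2: 0xA0 = 10100000 (10xxxxxx ✓), payload 100000.
Byte 3: 0xAE = 10101110 (10xxxxxx ✓), payload 101110.
Byte 4: 0x86 = 10000110 (10xxxxxx ✓), payload 000110.
Concatenate: 000100000101110000110 = 0x20B86 (21 bits → U+20B86).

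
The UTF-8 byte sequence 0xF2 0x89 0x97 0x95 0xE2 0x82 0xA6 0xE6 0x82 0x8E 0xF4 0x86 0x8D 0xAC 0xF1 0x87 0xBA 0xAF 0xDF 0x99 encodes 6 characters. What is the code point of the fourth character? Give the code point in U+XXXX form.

Offset 0: leading byte 0xF2 = 11110010 → 4-byte char #1 = F2 89 97 95.
Offset 4: leading byte 0xE2 = 11100010 → 3-byte char #2 = E2 82 A6.
Offset 7: leading byte 0xE6 = 11100110 → 3-byte char #3 = E6 82 8E.
Offset 10: leading byte 0xF4 = 11110100 → 4-byte char #4 = F4 86 8D AC.
Leading byte 0xF4 = 11110100 matches 11110xxx → 4-byte sequence.
Byte 1: 0xF4 = 11110100, payload 100 (3 bits).
Byte 2: 0x86 = 10000110 (10xxxxxx ✓), payload 000110.
Byte 3: 0x8D = 10001101 (10xxxxxx ✓), payload 001101.
Byte 4: 0xAC = 10101100 (10xxxxxx ✓), payload 101100.
Concatenate: 100000110001101101100 = 0x10636C (21 bits → U+10636C).

U+10636C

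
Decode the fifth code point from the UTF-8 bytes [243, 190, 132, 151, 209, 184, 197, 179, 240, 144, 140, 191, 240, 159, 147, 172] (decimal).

U+1F4EC

Offset 0: leading byte 0xF3 = 11110011 → 4-byte char #1 = F3 BE 84 97.
Offset 4: leading byte 0xD1 = 11010001 → 2-byte char #2 = D1 B8.
Offset 6: leading byte 0xC5 = 11000101 → 2-byte char #3 = C5 B3.
Offset 8: leading byte 0xF0 = 11110000 → 4-byte char #4 = F0 90 8C BF.
Offset 12: leading byte 0xF0 = 11110000 → 4-byte char #5 = F0 9F 93 AC.
Leading byte 0xF0 = 11110000 matches 11110xxx → 4-byte sequence.
Byte 1: 0xF0 = 11110000, payload 000 (3 bits).
Byte 2: 0x9F = 10011111 (10xxxxxx ✓), payload 011111.
Byte 3: 0x93 = 10010011 (10xxxxxx ✓), payload 010011.
Byte 4: 0xAC = 10101100 (10xxxxxx ✓), payload 101100.
Concatenate: 000011111010011101100 = 0x1F4EC (21 bits → U+1F4EC).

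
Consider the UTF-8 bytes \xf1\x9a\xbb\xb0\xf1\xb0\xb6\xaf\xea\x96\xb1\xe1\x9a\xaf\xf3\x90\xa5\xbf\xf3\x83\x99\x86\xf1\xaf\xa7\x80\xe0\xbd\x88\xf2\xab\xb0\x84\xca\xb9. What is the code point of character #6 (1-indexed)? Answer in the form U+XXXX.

Offset 0: leading byte 0xF1 = 11110001 → 4-byte char #1 = F1 9A BB B0.
Offset 4: leading byte 0xF1 = 11110001 → 4-byte char #2 = F1 B0 B6 AF.
Offset 8: leading byte 0xEA = 11101010 → 3-byte char #3 = EA 96 B1.
Offset 11: leading byte 0xE1 = 11100001 → 3-byte char #4 = E1 9A AF.
Offset 14: leading byte 0xF3 = 11110011 → 4-byte char #5 = F3 90 A5 BF.
Offset 18: leading byte 0xF3 = 11110011 → 4-byte char #6 = F3 83 99 86.
Leading byte 0xF3 = 11110011 matches 11110xxx → 4-byte sequence.
Byte 1: 0xF3 = 11110011, payload 011 (3 bits).
Byte 2: 0x83 = 10000011 (10xxxxxx ✓), payload 000011.
Byte 3: 0x99 = 10011001 (10xxxxxx ✓), payload 011001.
Byte 4: 0x86 = 10000110 (10xxxxxx ✓), payload 000110.
Concatenate: 011000011011001000110 = 0xC3646 (21 bits → U+C3646).

U+C3646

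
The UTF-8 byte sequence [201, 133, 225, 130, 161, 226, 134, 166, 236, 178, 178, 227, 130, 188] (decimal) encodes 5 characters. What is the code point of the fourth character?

U+CCB2

Offset 0: leading byte 0xC9 = 11001001 → 2-byte char #1 = C9 85.
Offset 2: leading byte 0xE1 = 11100001 → 3-byte char #2 = E1 82 A1.
Offset 5: leading byte 0xE2 = 11100010 → 3-byte char #3 = E2 86 A6.
Offset 8: leading byte 0xEC = 11101100 → 3-byte char #4 = EC B2 B2.
Leading byte 0xEC = 11101100 matches 1110xxxx → 3-byte sequence.
Byte 1: 0xEC = 11101100, payload 1100 (4 bits).
Byte 2: 0xB2 = 10110010 (10xxxxxx ✓), payload 110010.
Byte 3: 0xB2 = 10110010 (10xxxxxx ✓), payload 110010.
Concatenate: 1100110010110010 = 0xCCB2 (16 bits → U+CCB2).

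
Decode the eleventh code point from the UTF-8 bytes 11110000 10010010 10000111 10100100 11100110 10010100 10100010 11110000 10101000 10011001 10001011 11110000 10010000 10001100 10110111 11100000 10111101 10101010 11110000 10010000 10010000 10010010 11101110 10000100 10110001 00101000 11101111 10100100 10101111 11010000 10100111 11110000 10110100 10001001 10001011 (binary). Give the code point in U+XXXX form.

U+3424B

Offset 0: leading byte 0xF0 = 11110000 → 4-byte char #1 = F0 92 87 A4.
Offset 4: leading byte 0xE6 = 11100110 → 3-byte char #2 = E6 94 A2.
Offset 7: leading byte 0xF0 = 11110000 → 4-byte char #3 = F0 A8 99 8B.
Offset 11: leading byte 0xF0 = 11110000 → 4-byte char #4 = F0 90 8C B7.
Offset 15: leading byte 0xE0 = 11100000 → 3-byte char #5 = E0 BD AA.
Offset 18: leading byte 0xF0 = 11110000 → 4-byte char #6 = F0 90 90 92.
Offset 22: leading byte 0xEE = 11101110 → 3-byte char #7 = EE 84 B1.
Offset 25: leading byte 0x28 = 00101000 → 1-byte char #8 = 28.
Offset 26: leading byte 0xEF = 11101111 → 3-byte char #9 = EF A4 AF.
Offset 29: leading byte 0xD0 = 11010000 → 2-byte char #10 = D0 A7.
Offset 31: leading byte 0xF0 = 11110000 → 4-byte char #11 = F0 B4 89 8B.
Leading byte 0xF0 = 11110000 matches 11110xxx → 4-byte sequence.
Byte 1: 0xF0 = 11110000, payload 000 (3 bits).
Byte 2: 0xB4 = 10110100 (10xxxxxx ✓), payload 110100.
Byte 3: 0x89 = 10001001 (10xxxxxx ✓), payload 001001.
Byte 4: 0x8B = 10001011 (10xxxxxx ✓), payload 001011.
Concatenate: 000110100001001001011 = 0x3424B (21 bits → U+3424B).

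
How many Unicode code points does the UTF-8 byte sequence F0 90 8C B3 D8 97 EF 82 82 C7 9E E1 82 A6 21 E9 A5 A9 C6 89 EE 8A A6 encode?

Byte at offset 0: 0xF0 = 11110000 → 4-byte char (#1). Advance 4.
Byte at offset 4: 0xD8 = 11011000 → 2-byte char (#2). Advance 2.
Byte at offset 6: 0xEF = 11101111 → 3-byte char (#3). Advance 3.
Byte at offset 9: 0xC7 = 11000111 → 2-byte char (#4). Advance 2.
Byte at offset 11: 0xE1 = 11100001 → 3-byte char (#5). Advance 3.
Byte at offset 14: 0x21 = 00100001 → 1-byte char (#6). Advance 1.
Byte at offset 15: 0xE9 = 11101001 → 3-byte char (#7). Advance 3.
Byte at offset 18: 0xC6 = 11000110 → 2-byte char (#8). Advance 2.
Byte at offset 20: 0xEE = 11101110 → 3-byte char (#9). Advance 3.
Reached end at offset 23 after 9 code points.

9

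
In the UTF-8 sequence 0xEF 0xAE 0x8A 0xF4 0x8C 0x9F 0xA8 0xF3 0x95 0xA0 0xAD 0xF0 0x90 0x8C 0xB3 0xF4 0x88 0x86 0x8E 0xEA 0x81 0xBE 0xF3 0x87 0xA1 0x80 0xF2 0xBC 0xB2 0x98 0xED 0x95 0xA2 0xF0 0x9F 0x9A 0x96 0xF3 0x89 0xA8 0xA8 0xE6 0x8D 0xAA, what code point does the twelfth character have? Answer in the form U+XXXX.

Offset 0: leading byte 0xEF = 11101111 → 3-byte char #1 = EF AE 8A.
Offset 3: leading byte 0xF4 = 11110100 → 4-byte char #2 = F4 8C 9F A8.
Offset 7: leading byte 0xF3 = 11110011 → 4-byte char #3 = F3 95 A0 AD.
Offset 11: leading byte 0xF0 = 11110000 → 4-byte char #4 = F0 90 8C B3.
Offset 15: leading byte 0xF4 = 11110100 → 4-byte char #5 = F4 88 86 8E.
Offset 19: leading byte 0xEA = 11101010 → 3-byte char #6 = EA 81 BE.
Offset 22: leading byte 0xF3 = 11110011 → 4-byte char #7 = F3 87 A1 80.
Offset 26: leading byte 0xF2 = 11110010 → 4-byte char #8 = F2 BC B2 98.
Offset 30: leading byte 0xED = 11101101 → 3-byte char #9 = ED 95 A2.
Offset 33: leading byte 0xF0 = 11110000 → 4-byte char #10 = F0 9F 9A 96.
Offset 37: leading byte 0xF3 = 11110011 → 4-byte char #11 = F3 89 A8 A8.
Offset 41: leading byte 0xE6 = 11100110 → 3-byte char #12 = E6 8D AA.
Leading byte 0xE6 = 11100110 matches 1110xxxx → 3-byte sequence.
Byte 1: 0xE6 = 11100110, payload 0110 (4 bits).
Byte 2: 0x8D = 10001101 (10xxxxxx ✓), payload 001101.
Byte 3: 0xAA = 10101010 (10xxxxxx ✓), payload 101010.
Concatenate: 0110001101101010 = 0x636A (16 bits → U+636A).

U+636A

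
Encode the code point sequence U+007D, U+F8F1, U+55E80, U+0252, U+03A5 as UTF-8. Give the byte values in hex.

U+007D: 1-byte form → 7D.
U+F8F1: 3-byte form → EF A3 B1.
U+55E80: 4-byte form → F1 95 BA 80.
U+0252: 2-byte form → C9 92.
U+03A5: 2-byte form → CE A5.
Concatenated (12 bytes): 7D EF A3 B1 F1 95 BA 80 C9 92 CE A5.

7D EF A3 B1 F1 95 BA 80 C9 92 CE A5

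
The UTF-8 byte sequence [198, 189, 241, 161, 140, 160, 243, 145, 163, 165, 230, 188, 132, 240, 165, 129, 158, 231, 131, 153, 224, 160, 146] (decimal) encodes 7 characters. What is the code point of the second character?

Offset 0: leading byte 0xC6 = 11000110 → 2-byte char #1 = C6 BD.
Offset 2: leading byte 0xF1 = 11110001 → 4-byte char #2 = F1 A1 8C A0.
Leading byte 0xF1 = 11110001 matches 11110xxx → 4-byte sequence.
Byte 1: 0xF1 = 11110001, payload 001 (3 bits).
Byte 2: 0xA1 = 10100001 (10xxxxxx ✓), payload 100001.
Byte 3: 0x8C = 10001100 (10xxxxxx ✓), payload 001100.
Byte 4: 0xA0 = 10100000 (10xxxxxx ✓), payload 100000.
Concatenate: 001100001001100100000 = 0x61320 (21 bits → U+61320).

U+61320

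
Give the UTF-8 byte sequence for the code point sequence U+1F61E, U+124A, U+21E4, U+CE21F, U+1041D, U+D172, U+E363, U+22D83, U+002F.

F0 9F 98 9E E1 89 8A E2 87 A4 F3 8E 88 9F F0 90 90 9D ED 85 B2 EE 8D A3 F0 A2 B6 83 2F

U+1F61E: 4-byte form → F0 9F 98 9E.
U+124A: 3-byte form → E1 89 8A.
U+21E4: 3-byte form → E2 87 A4.
U+CE21F: 4-byte form → F3 8E 88 9F.
U+1041D: 4-byte form → F0 90 90 9D.
U+D172: 3-byte form → ED 85 B2.
U+E363: 3-byte form → EE 8D A3.
U+22D83: 4-byte form → F0 A2 B6 83.
U+002F: 1-byte form → 2F.
Concatenated (29 bytes): F0 9F 98 9E E1 89 8A E2 87 A4 F3 8E 88 9F F0 90 90 9D ED 85 B2 EE 8D A3 F0 A2 B6 83 2F.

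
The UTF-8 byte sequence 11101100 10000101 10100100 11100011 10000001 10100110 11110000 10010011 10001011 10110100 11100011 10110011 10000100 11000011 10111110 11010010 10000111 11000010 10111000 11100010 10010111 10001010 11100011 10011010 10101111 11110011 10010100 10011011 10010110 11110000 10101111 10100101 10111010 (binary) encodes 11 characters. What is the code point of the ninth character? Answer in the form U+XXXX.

Offset 0: leading byte 0xEC = 11101100 → 3-byte char #1 = EC 85 A4.
Offset 3: leading byte 0xE3 = 11100011 → 3-byte char #2 = E3 81 A6.
Offset 6: leading byte 0xF0 = 11110000 → 4-byte char #3 = F0 93 8B B4.
Offset 10: leading byte 0xE3 = 11100011 → 3-byte char #4 = E3 B3 84.
Offset 13: leading byte 0xC3 = 11000011 → 2-byte char #5 = C3 BE.
Offset 15: leading byte 0xD2 = 11010010 → 2-byte char #6 = D2 87.
Offset 17: leading byte 0xC2 = 11000010 → 2-byte char #7 = C2 B8.
Offset 19: leading byte 0xE2 = 11100010 → 3-byte char #8 = E2 97 8A.
Offset 22: leading byte 0xE3 = 11100011 → 3-byte char #9 = E3 9A AF.
Leading byte 0xE3 = 11100011 matches 1110xxxx → 3-byte sequence.
Byte 1: 0xE3 = 11100011, payload 0011 (4 bits).
Byte 2: 0x9A = 10011010 (10xxxxxx ✓), payload 011010.
Byte 3: 0xAF = 10101111 (10xxxxxx ✓), payload 101111.
Concatenate: 0011011010101111 = 0x36AF (16 bits → U+36AF).

U+36AF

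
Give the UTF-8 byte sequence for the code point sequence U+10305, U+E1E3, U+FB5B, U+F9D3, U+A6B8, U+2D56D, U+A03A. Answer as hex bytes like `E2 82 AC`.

U+10305: 4-byte form → F0 90 8C 85.
U+E1E3: 3-byte form → EE 87 A3.
U+FB5B: 3-byte form → EF AD 9B.
U+F9D3: 3-byte form → EF A7 93.
U+A6B8: 3-byte form → EA 9A B8.
U+2D56D: 4-byte form → F0 AD 95 AD.
U+A03A: 3-byte form → EA 80 BA.
Concatenated (23 bytes): F0 90 8C 85 EE 87 A3 EF AD 9B EF A7 93 EA 9A B8 F0 AD 95 AD EA 80 BA.

F0 90 8C 85 EE 87 A3 EF AD 9B EF A7 93 EA 9A B8 F0 AD 95 AD EA 80 BA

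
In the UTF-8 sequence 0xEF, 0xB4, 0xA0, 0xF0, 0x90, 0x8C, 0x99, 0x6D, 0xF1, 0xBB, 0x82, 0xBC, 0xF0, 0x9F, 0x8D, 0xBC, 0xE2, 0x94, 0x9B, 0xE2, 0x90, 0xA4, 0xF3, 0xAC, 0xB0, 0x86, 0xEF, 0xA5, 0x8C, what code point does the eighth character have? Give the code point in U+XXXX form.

Offset 0: leading byte 0xEF = 11101111 → 3-byte char #1 = EF B4 A0.
Offset 3: leading byte 0xF0 = 11110000 → 4-byte char #2 = F0 90 8C 99.
Offset 7: leading byte 0x6D = 01101101 → 1-byte char #3 = 6D.
Offset 8: leading byte 0xF1 = 11110001 → 4-byte char #4 = F1 BB 82 BC.
Offset 12: leading byte 0xF0 = 11110000 → 4-byte char #5 = F0 9F 8D BC.
Offset 16: leading byte 0xE2 = 11100010 → 3-byte char #6 = E2 94 9B.
Offset 19: leading byte 0xE2 = 11100010 → 3-byte char #7 = E2 90 A4.
Offset 22: leading byte 0xF3 = 11110011 → 4-byte char #8 = F3 AC B0 86.
Leading byte 0xF3 = 11110011 matches 11110xxx → 4-byte sequence.
Byte 1: 0xF3 = 11110011, payload 011 (3 bits).
Byte 2: 0xAC = 10101100 (10xxxxxx ✓), payload 101100.
Byte 3: 0xB0 = 10110000 (10xxxxxx ✓), payload 110000.
Byte 4: 0x86 = 10000110 (10xxxxxx ✓), payload 000110.
Concatenate: 011101100110000000110 = 0xECC06 (21 bits → U+ECC06).

U+ECC06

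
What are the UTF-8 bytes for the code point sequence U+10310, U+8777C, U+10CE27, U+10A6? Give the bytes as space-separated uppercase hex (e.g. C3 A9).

F0 90 8C 90 F2 87 9D BC F4 8C B8 A7 E1 82 A6

U+10310: 4-byte form → F0 90 8C 90.
U+8777C: 4-byte form → F2 87 9D BC.
U+10CE27: 4-byte form → F4 8C B8 A7.
U+10A6: 3-byte form → E1 82 A6.
Concatenated (15 bytes): F0 90 8C 90 F2 87 9D BC F4 8C B8 A7 E1 82 A6.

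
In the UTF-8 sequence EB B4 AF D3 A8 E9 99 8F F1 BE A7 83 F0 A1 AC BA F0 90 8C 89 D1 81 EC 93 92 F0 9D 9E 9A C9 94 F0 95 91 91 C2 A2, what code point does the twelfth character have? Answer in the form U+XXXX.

Offset 0: leading byte 0xEB = 11101011 → 3-byte char #1 = EB B4 AF.
Offset 3: leading byte 0xD3 = 11010011 → 2-byte char #2 = D3 A8.
Offset 5: leading byte 0xE9 = 11101001 → 3-byte char #3 = E9 99 8F.
Offset 8: leading byte 0xF1 = 11110001 → 4-byte char #4 = F1 BE A7 83.
Offset 12: leading byte 0xF0 = 11110000 → 4-byte char #5 = F0 A1 AC BA.
Offset 16: leading byte 0xF0 = 11110000 → 4-byte char #6 = F0 90 8C 89.
Offset 20: leading byte 0xD1 = 11010001 → 2-byte char #7 = D1 81.
Offset 22: leading byte 0xEC = 11101100 → 3-byte char #8 = EC 93 92.
Offset 25: leading byte 0xF0 = 11110000 → 4-byte char #9 = F0 9D 9E 9A.
Offset 29: leading byte 0xC9 = 11001001 → 2-byte char #10 = C9 94.
Offset 31: leading byte 0xF0 = 11110000 → 4-byte char #11 = F0 95 91 91.
Offset 35: leading byte 0xC2 = 11000010 → 2-byte char #12 = C2 A2.
Leading byte 0xC2 = 11000010 matches 110xxxxx → 2-byte sequence.
Byte 1: 0xC2 = 11000010, payload 00010 (5 bits).
Byte 2: 0xA2 = 10100010 (10xxxxxx ✓), payload 100010.
Concatenate: 00010100010 = 0xA2 (11 bits → U+00A2).

U+00A2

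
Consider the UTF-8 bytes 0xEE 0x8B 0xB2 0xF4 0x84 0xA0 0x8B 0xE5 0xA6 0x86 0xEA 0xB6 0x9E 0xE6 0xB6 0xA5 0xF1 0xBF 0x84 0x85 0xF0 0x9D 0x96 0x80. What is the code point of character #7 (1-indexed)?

Offset 0: leading byte 0xEE = 11101110 → 3-byte char #1 = EE 8B B2.
Offset 3: leading byte 0xF4 = 11110100 → 4-byte char #2 = F4 84 A0 8B.
Offset 7: leading byte 0xE5 = 11100101 → 3-byte char #3 = E5 A6 86.
Offset 10: leading byte 0xEA = 11101010 → 3-byte char #4 = EA B6 9E.
Offset 13: leading byte 0xE6 = 11100110 → 3-byte char #5 = E6 B6 A5.
Offset 16: leading byte 0xF1 = 11110001 → 4-byte char #6 = F1 BF 84 85.
Offset 20: leading byte 0xF0 = 11110000 → 4-byte char #7 = F0 9D 96 80.
Leading byte 0xF0 = 11110000 matches 11110xxx → 4-byte sequence.
Byte 1: 0xF0 = 11110000, payload 000 (3 bits).
Byte 2: 0x9D = 10011101 (10xxxxxx ✓), payload 011101.
Byte 3: 0x96 = 10010110 (10xxxxxx ✓), payload 010110.
Byte 4: 0x80 = 10000000 (10xxxxxx ✓), payload 000000.
Concatenate: 000011101010110000000 = 0x1D580 (21 bits → U+1D580).

U+1D580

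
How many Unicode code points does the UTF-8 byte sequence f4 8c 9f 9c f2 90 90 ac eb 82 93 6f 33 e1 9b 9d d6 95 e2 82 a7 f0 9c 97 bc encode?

9

Byte at offset 0: 0xF4 = 11110100 → 4-byte char (#1). Advance 4.
Byte at offset 4: 0xF2 = 11110010 → 4-byte char (#2). Advance 4.
Byte at offset 8: 0xEB = 11101011 → 3-byte char (#3). Advance 3.
Byte at offset 11: 0x6F = 01101111 → 1-byte char (#4). Advance 1.
Byte at offset 12: 0x33 = 00110011 → 1-byte char (#5). Advance 1.
Byte at offset 13: 0xE1 = 11100001 → 3-byte char (#6). Advance 3.
Byte at offset 16: 0xD6 = 11010110 → 2-byte char (#7). Advance 2.
Byte at offset 18: 0xE2 = 11100010 → 3-byte char (#8). Advance 3.
Byte at offset 21: 0xF0 = 11110000 → 4-byte char (#9). Advance 4.
Reached end at offset 25 after 9 code points.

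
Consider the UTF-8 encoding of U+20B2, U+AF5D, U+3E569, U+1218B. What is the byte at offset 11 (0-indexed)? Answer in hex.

0x92

U+20B2 → 3-byte form E2 82 B2 at offsets 0–2.
U+AF5D → 3-byte form EA BD 9D at offsets 3–5.
U+3E569 → 4-byte form F0 BE 95 A9 at offsets 6–9.
U+1218B → 4-byte form F0 92 86 8B at offsets 10–13.
Offset 11 falls in char 4's range; it's byte 2 of F0 92 86 8B = 0x92.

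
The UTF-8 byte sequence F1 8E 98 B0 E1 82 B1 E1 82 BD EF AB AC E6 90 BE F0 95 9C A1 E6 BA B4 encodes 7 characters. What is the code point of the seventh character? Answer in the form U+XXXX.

Offset 0: leading byte 0xF1 = 11110001 → 4-byte char #1 = F1 8E 98 B0.
Offset 4: leading byte 0xE1 = 11100001 → 3-byte char #2 = E1 82 B1.
Offset 7: leading byte 0xE1 = 11100001 → 3-byte char #3 = E1 82 BD.
Offset 10: leading byte 0xEF = 11101111 → 3-byte char #4 = EF AB AC.
Offset 13: leading byte 0xE6 = 11100110 → 3-byte char #5 = E6 90 BE.
Offset 16: leading byte 0xF0 = 11110000 → 4-byte char #6 = F0 95 9C A1.
Offset 20: leading byte 0xE6 = 11100110 → 3-byte char #7 = E6 BA B4.
Leading byte 0xE6 = 11100110 matches 1110xxxx → 3-byte sequence.
Byte 1: 0xE6 = 11100110, payload 0110 (4 bits).
Byte 2: 0xBA = 10111010 (10xxxxxx ✓), payload 111010.
Byte 3: 0xB4 = 10110100 (10xxxxxx ✓), payload 110100.
Concatenate: 0110111010110100 = 0x6EB4 (16 bits → U+6EB4).

U+6EB4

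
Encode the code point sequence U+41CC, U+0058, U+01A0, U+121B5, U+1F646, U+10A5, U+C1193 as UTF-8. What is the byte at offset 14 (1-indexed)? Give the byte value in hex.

1-indexed offset 14 is 0-indexed offset 13.
U+41CC → 3-byte form E4 87 8C at offsets 0–2.
U+0058 → 1-byte form 58 at offsets 3–3.
U+01A0 → 2-byte form C6 A0 at offsets 4–5.
U+121B5 → 4-byte form F0 92 86 B5 at offsets 6–9.
U+1F646 → 4-byte form F0 9F 99 86 at offsets 10–13.
Offset 13 falls in char 5's range; it's byte 4 of F0 9F 99 86 = 0x86.

0x86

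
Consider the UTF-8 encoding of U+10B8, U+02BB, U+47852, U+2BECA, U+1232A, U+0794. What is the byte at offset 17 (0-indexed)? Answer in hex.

U+10B8 → 3-byte form E1 82 B8 at offsets 0–2.
U+02BB → 2-byte form CA BB at offsets 3–4.
U+47852 → 4-byte form F1 87 A1 92 at offsets 5–8.
U+2BECA → 4-byte form F0 AB BB 8A at offsets 9–12.
U+1232A → 4-byte form F0 92 8C AA at offsets 13–16.
U+0794 → 2-byte form DE 94 at offsets 17–18.
Offset 17 falls in char 6's range; it's byte 1 of DE 94 = 0xDE.

0xDE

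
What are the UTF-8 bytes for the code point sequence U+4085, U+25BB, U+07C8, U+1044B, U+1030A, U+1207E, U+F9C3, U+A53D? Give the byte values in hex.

U+4085: 3-byte form → E4 82 85.
U+25BB: 3-byte form → E2 96 BB.
U+07C8: 2-byte form → DF 88.
U+1044B: 4-byte form → F0 90 91 8B.
U+1030A: 4-byte form → F0 90 8C 8A.
U+1207E: 4-byte form → F0 92 81 BE.
U+F9C3: 3-byte form → EF A7 83.
U+A53D: 3-byte form → EA 94 BD.
Concatenated (26 bytes): E4 82 85 E2 96 BB DF 88 F0 90 91 8B F0 90 8C 8A F0 92 81 BE EF A7 83 EA 94 BD.

E4 82 85 E2 96 BB DF 88 F0 90 91 8B F0 90 8C 8A F0 92 81 BE EF A7 83 EA 94 BD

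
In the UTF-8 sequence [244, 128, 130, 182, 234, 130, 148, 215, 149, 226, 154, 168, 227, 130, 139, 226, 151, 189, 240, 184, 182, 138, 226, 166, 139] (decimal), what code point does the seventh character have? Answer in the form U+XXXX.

Offset 0: leading byte 0xF4 = 11110100 → 4-byte char #1 = F4 80 82 B6.
Offset 4: leading byte 0xEA = 11101010 → 3-byte char #2 = EA 82 94.
Offset 7: leading byte 0xD7 = 11010111 → 2-byte char #3 = D7 95.
Offset 9: leading byte 0xE2 = 11100010 → 3-byte char #4 = E2 9A A8.
Offset 12: leading byte 0xE3 = 11100011 → 3-byte char #5 = E3 82 8B.
Offset 15: leading byte 0xE2 = 11100010 → 3-byte char #6 = E2 97 BD.
Offset 18: leading byte 0xF0 = 11110000 → 4-byte char #7 = F0 B8 B6 8A.
Leading byte 0xF0 = 11110000 matches 11110xxx → 4-byte sequence.
Byte 1: 0xF0 = 11110000, payload 000 (3 bits).
Byte 2: 0xB8 = 10111000 (10xxxxxx ✓), payload 111000.
Byte 3: 0xB6 = 10110110 (10xxxxxx ✓), payload 110110.
Byte 4: 0x8A = 10001010 (10xxxxxx ✓), payload 001010.
Concatenate: 000111000110110001010 = 0x38D8A (21 bits → U+38D8A).

U+38D8A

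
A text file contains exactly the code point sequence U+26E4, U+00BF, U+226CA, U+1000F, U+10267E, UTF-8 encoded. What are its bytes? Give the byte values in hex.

E2 9B A4 C2 BF F0 A2 9B 8A F0 90 80 8F F4 82 99 BE

U+26E4: 3-byte form → E2 9B A4.
U+00BF: 2-byte form → C2 BF.
U+226CA: 4-byte form → F0 A2 9B 8A.
U+1000F: 4-byte form → F0 90 80 8F.
U+10267E: 4-byte form → F4 82 99 BE.
Concatenated (17 bytes): E2 9B A4 C2 BF F0 A2 9B 8A F0 90 80 8F F4 82 99 BE.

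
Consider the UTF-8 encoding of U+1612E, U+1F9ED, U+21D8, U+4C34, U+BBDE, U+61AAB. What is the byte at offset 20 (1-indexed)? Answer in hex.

0xAA

1-indexed offset 20 is 0-indexed offset 19.
U+1612E → 4-byte form F0 96 84 AE at offsets 0–3.
U+1F9ED → 4-byte form F0 9F A7 AD at offsets 4–7.
U+21D8 → 3-byte form E2 87 98 at offsets 8–10.
U+4C34 → 3-byte form E4 B0 B4 at offsets 11–13.
U+BBDE → 3-byte form EB AF 9E at offsets 14–16.
U+61AAB → 4-byte form F1 A1 AA AB at offsets 17–20.
Offset 19 falls in char 6's range; it's byte 3 of F1 A1 AA AB = 0xAA.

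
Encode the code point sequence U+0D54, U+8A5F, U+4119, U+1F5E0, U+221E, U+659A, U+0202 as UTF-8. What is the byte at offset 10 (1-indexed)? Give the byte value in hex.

0xF0

1-indexed offset 10 is 0-indexed offset 9.
U+0D54 → 3-byte form E0 B5 94 at offsets 0–2.
U+8A5F → 3-byte form E8 A9 9F at offsets 3–5.
U+4119 → 3-byte form E4 84 99 at offsets 6–8.
U+1F5E0 → 4-byte form F0 9F 97 A0 at offsets 9–12.
Offset 9 falls in char 4's range; it's byte 1 of F0 9F 97 A0 = 0xF0.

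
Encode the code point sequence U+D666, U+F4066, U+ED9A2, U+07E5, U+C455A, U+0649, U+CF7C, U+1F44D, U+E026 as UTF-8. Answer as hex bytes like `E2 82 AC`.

ED 99 A6 F3 B4 81 A6 F3 AD A6 A2 DF A5 F3 84 95 9A D9 89 EC BD BC F0 9F 91 8D EE 80 A6

U+D666: 3-byte form → ED 99 A6.
U+F4066: 4-byte form → F3 B4 81 A6.
U+ED9A2: 4-byte form → F3 AD A6 A2.
U+07E5: 2-byte form → DF A5.
U+C455A: 4-byte form → F3 84 95 9A.
U+0649: 2-byte form → D9 89.
U+CF7C: 3-byte form → EC BD BC.
U+1F44D: 4-byte form → F0 9F 91 8D.
U+E026: 3-byte form → EE 80 A6.
Concatenated (29 bytes): ED 99 A6 F3 B4 81 A6 F3 AD A6 A2 DF A5 F3 84 95 9A D9 89 EC BD BC F0 9F 91 8D EE 80 A6.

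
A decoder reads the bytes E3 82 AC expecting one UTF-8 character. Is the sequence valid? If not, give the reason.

Leading byte 0xE3 = 11100011 → 3-byte form.
Continuation bytes 0x82=10000010, 0xAC=10101100 all match 10xxxxxx.
Decoded value 0x30AC is ≥ 0x800 (shortest form) and not a surrogate.

valid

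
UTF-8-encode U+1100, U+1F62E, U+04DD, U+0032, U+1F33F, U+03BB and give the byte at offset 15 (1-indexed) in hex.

0xCE

1-indexed offset 15 is 0-indexed offset 14.
U+1100 → 3-byte form E1 84 80 at offsets 0–2.
U+1F62E → 4-byte form F0 9F 98 AE at offsets 3–6.
U+04DD → 2-byte form D3 9D at offsets 7–8.
U+0032 → 1-byte form 32 at offsets 9–9.
U+1F33F → 4-byte form F0 9F 8C BF at offsets 10–13.
U+03BB → 2-byte form CE BB at offsets 14–15.
Offset 14 falls in char 6's range; it's byte 1 of CE BB = 0xCE.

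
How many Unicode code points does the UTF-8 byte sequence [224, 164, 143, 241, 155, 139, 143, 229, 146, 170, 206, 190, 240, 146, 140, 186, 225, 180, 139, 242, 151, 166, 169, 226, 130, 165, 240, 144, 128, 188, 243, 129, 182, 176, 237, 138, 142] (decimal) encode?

11

Byte at offset 0: 0xE0 = 11100000 → 3-byte char (#1). Advance 3.
Byte at offset 3: 0xF1 = 11110001 → 4-byte char (#2). Advance 4.
Byte at offset 7: 0xE5 = 11100101 → 3-byte char (#3). Advance 3.
Byte at offset 10: 0xCE = 11001110 → 2-byte char (#4). Advance 2.
Byte at offset 12: 0xF0 = 11110000 → 4-byte char (#5). Advance 4.
Byte at offset 16: 0xE1 = 11100001 → 3-byte char (#6). Advance 3.
Byte at offset 19: 0xF2 = 11110010 → 4-byte char (#7). Advance 4.
Byte at offset 23: 0xE2 = 11100010 → 3-byte char (#8). Advance 3.
Byte at offset 26: 0xF0 = 11110000 → 4-byte char (#9). Advance 4.
Byte at offset 30: 0xF3 = 11110011 → 4-byte char (#10). Advance 4.
Byte at offset 34: 0xED = 11101101 → 3-byte char (#11). Advance 3.
Reached end at offset 37 after 11 code points.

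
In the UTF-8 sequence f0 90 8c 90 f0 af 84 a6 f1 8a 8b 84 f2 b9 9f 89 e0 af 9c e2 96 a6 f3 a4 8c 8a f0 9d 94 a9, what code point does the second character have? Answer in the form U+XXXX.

U+2F126

Offset 0: leading byte 0xF0 = 11110000 → 4-byte char #1 = F0 90 8C 90.
Offset 4: leading byte 0xF0 = 11110000 → 4-byte char #2 = F0 AF 84 A6.
Leading byte 0xF0 = 11110000 matches 11110xxx → 4-byte sequence.
Byte 1: 0xF0 = 11110000, payload 000 (3 bits).
Byte 2: 0xAF = 10101111 (10xxxxxx ✓), payload 101111.
Byte 3: 0x84 = 10000100 (10xxxxxx ✓), payload 000100.
Byte 4: 0xA6 = 10100110 (10xxxxxx ✓), payload 100110.
Concatenate: 000101111000100100110 = 0x2F126 (21 bits → U+2F126).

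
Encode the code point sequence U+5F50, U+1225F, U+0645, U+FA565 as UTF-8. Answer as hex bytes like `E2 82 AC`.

U+5F50: 3-byte form → E5 BD 90.
U+1225F: 4-byte form → F0 92 89 9F.
U+0645: 2-byte form → D9 85.
U+FA565: 4-byte form → F3 BA 95 A5.
Concatenated (13 bytes): E5 BD 90 F0 92 89 9F D9 85 F3 BA 95 A5.

E5 BD 90 F0 92 89 9F D9 85 F3 BA 95 A5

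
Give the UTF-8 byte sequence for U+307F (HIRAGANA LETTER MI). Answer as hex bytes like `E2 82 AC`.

E3 81 BF

U+307F = 0x307F = 12415 decimal. In range U+0800–U+FFFF → 3-byte form: 1110xxxx 10xxxxxx 10xxxxxx.
Binary (16 bits): 0011000001111111.
Split 4+6+6: 0011 | 000001 | 111111.
Byte 1: 11100011 = 0xE3.
Byte 2: 10000001 = 0x81.
Byte 3: 10111111 = 0xBF.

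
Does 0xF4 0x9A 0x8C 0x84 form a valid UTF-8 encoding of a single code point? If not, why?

invalid (encodes a value above U+10FFFF)

Leading byte 0xF4 = 11110100 → 4-byte form.
Payload = 0x11A304, which exceeds U+10FFFF, the maximum Unicode code point. (Leading bytes F5–FF, or F4 followed by ≥ 0x90, are invalid.)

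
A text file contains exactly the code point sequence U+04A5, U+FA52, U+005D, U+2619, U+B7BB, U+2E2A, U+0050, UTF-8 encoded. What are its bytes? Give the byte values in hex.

U+04A5: 2-byte form → D2 A5.
U+FA52: 3-byte form → EF A9 92.
U+005D: 1-byte form → 5D.
U+2619: 3-byte form → E2 98 99.
U+B7BB: 3-byte form → EB 9E BB.
U+2E2A: 3-byte form → E2 B8 AA.
U+0050: 1-byte form → 50.
Concatenated (16 bytes): D2 A5 EF A9 92 5D E2 98 99 EB 9E BB E2 B8 AA 50.

D2 A5 EF A9 92 5D E2 98 99 EB 9E BB E2 B8 AA 50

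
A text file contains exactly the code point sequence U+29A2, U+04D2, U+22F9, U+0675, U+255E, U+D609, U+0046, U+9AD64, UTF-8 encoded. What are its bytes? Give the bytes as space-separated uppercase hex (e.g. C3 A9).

U+29A2: 3-byte form → E2 A6 A2.
U+04D2: 2-byte form → D3 92.
U+22F9: 3-byte form → E2 8B B9.
U+0675: 2-byte form → D9 B5.
U+255E: 3-byte form → E2 95 9E.
U+D609: 3-byte form → ED 98 89.
U+0046: 1-byte form → 46.
U+9AD64: 4-byte form → F2 9A B5 A4.
Concatenated (21 bytes): E2 A6 A2 D3 92 E2 8B B9 D9 B5 E2 95 9E ED 98 89 46 F2 9A B5 A4.

E2 A6 A2 D3 92 E2 8B B9 D9 B5 E2 95 9E ED 98 89 46 F2 9A B5 A4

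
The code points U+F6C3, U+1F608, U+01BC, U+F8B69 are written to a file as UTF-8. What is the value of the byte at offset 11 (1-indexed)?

0xB8

1-indexed offset 11 is 0-indexed offset 10.
U+F6C3 → 3-byte form EF 9B 83 at offsets 0–2.
U+1F608 → 4-byte form F0 9F 98 88 at offsets 3–6.
U+01BC → 2-byte form C6 BC at offsets 7–8.
U+F8B69 → 4-byte form F3 B8 AD A9 at offsets 9–12.
Offset 10 falls in char 4's range; it's byte 2 of F3 B8 AD A9 = 0xB8.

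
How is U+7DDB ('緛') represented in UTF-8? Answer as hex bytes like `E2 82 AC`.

E7 B7 9B

U+7DDB = 0x7DDB = 32219 decimal. In range U+0800–U+FFFF → 3-byte form: 1110xxxx 10xxxxxx 10xxxxxx.
Binary (16 bits): 0111110111011011.
Split 4+6+6: 0111 | 110111 | 011011.
Byte 1: 11100111 = 0xE7.
Byte 2: 10110111 = 0xB7.
Byte 3: 10011011 = 0x9B.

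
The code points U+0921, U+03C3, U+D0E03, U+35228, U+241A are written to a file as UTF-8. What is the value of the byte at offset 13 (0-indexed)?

U+0921 → 3-byte form E0 A4 A1 at offsets 0–2.
U+03C3 → 2-byte form CF 83 at offsets 3–4.
U+D0E03 → 4-byte form F3 90 B8 83 at offsets 5–8.
U+35228 → 4-byte form F0 B5 88 A8 at offsets 9–12.
U+241A → 3-byte form E2 90 9A at offsets 13–15.
Offset 13 falls in char 5's range; it's byte 1 of E2 90 9A = 0xE2.

0xE2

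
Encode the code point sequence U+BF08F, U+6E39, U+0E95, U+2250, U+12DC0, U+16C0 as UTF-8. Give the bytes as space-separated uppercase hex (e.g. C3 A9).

F2 BF 82 8F E6 B8 B9 E0 BA 95 E2 89 90 F0 92 B7 80 E1 9B 80

U+BF08F: 4-byte form → F2 BF 82 8F.
U+6E39: 3-byte form → E6 B8 B9.
U+0E95: 3-byte form → E0 BA 95.
U+2250: 3-byte form → E2 89 90.
U+12DC0: 4-byte form → F0 92 B7 80.
U+16C0: 3-byte form → E1 9B 80.
Concatenated (20 bytes): F2 BF 82 8F E6 B8 B9 E0 BA 95 E2 89 90 F0 92 B7 80 E1 9B 80.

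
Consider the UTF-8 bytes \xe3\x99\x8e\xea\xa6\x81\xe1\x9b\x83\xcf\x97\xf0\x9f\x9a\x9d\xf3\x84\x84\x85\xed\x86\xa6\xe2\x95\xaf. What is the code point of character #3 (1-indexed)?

Offset 0: leading byte 0xE3 = 11100011 → 3-byte char #1 = E3 99 8E.
Offset 3: leading byte 0xEA = 11101010 → 3-byte char #2 = EA A6 81.
Offset 6: leading byte 0xE1 = 11100001 → 3-byte char #3 = E1 9B 83.
Leading byte 0xE1 = 11100001 matches 1110xxxx → 3-byte sequence.
Byte 1: 0xE1 = 11100001, payload 0001 (4 bits).
Byte 2: 0x9B = 10011011 (10xxxxxx ✓), payload 011011.
Byte 3: 0x83 = 10000011 (10xxxxxx ✓), payload 000011.
Concatenate: 0001011011000011 = 0x16C3 (16 bits → U+16C3).

U+16C3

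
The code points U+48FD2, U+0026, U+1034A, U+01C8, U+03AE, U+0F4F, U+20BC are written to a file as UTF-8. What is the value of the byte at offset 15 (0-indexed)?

0x8F

U+48FD2 → 4-byte form F1 88 BF 92 at offsets 0–3.
U+0026 → 1-byte form 26 at offsets 4–4.
U+1034A → 4-byte form F0 90 8D 8A at offsets 5–8.
U+01C8 → 2-byte form C7 88 at offsets 9–10.
U+03AE → 2-byte form CE AE at offsets 11–12.
U+0F4F → 3-byte form E0 BD 8F at offsets 13–15.
Offset 15 falls in char 6's range; it's byte 3 of E0 BD 8F = 0x8F.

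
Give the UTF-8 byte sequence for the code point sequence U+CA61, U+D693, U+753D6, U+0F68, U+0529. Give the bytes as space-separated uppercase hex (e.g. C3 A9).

U+CA61: 3-byte form → EC A9 A1.
U+D693: 3-byte form → ED 9A 93.
U+753D6: 4-byte form → F1 B5 8F 96.
U+0F68: 3-byte form → E0 BD A8.
U+0529: 2-byte form → D4 A9.
Concatenated (15 bytes): EC A9 A1 ED 9A 93 F1 B5 8F 96 E0 BD A8 D4 A9.

EC A9 A1 ED 9A 93 F1 B5 8F 96 E0 BD A8 D4 A9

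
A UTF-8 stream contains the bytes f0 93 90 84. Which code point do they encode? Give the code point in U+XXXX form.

Leading byte 0xF0 = 11110000 matches 11110xxx → 4-byte sequence.
Byte 1: 0xF0 = 11110000, payload 000 (3 bits).
Byte 2: 0x93 = 10010011 (10xxxxxx ✓), payload 010011.
Byte 3: 0x90 = 10010000 (10xxxxxx ✓), payload 010000.
Byte 4: 0x84 = 10000100 (10xxxxxx ✓), payload 000100.
Concatenate: 000010011010000000100 = 0x13404 (21 bits → U+13404).

U+13404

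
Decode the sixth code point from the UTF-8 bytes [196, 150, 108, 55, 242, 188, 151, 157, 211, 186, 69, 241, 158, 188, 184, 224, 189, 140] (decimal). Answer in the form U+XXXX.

Offset 0: leading byte 0xC4 = 11000100 → 2-byte char #1 = C4 96.
Offset 2: leading byte 0x6C = 01101100 → 1-byte char #2 = 6C.
Offset 3: leading byte 0x37 = 00110111 → 1-byte char #3 = 37.
Offset 4: leading byte 0xF2 = 11110010 → 4-byte char #4 = F2 BC 97 9D.
Offset 8: leading byte 0xD3 = 11010011 → 2-byte char #5 = D3 BA.
Offset 10: leading byte 0x45 = 01000101 → 1-byte char #6 = 45.
Leading byte 0x45 = 01000101 matches 0xxxxxxx → 1-byte sequence.
Byte 1: 0x45 = 01000101, payload 1000101 (7 bits).
Concatenate: 1000101 = 0x45 (7 bits → U+0045).

U+0045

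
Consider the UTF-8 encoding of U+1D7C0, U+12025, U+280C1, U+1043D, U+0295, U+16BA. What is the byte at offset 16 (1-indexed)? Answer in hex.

0xBD

1-indexed offset 16 is 0-indexed offset 15.
U+1D7C0 → 4-byte form F0 9D 9F 80 at offsets 0–3.
U+12025 → 4-byte form F0 92 80 A5 at offsets 4–7.
U+280C1 → 4-byte form F0 A8 83 81 at offsets 8–11.
U+1043D → 4-byte form F0 90 90 BD at offsets 12–15.
Offset 15 falls in char 4's range; it's byte 4 of F0 90 90 BD = 0xBD.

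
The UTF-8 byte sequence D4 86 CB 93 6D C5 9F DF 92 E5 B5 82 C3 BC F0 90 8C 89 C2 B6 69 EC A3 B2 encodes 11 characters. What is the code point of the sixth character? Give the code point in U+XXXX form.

Offset 0: leading byte 0xD4 = 11010100 → 2-byte char #1 = D4 86.
Offset 2: leading byte 0xCB = 11001011 → 2-byte char #2 = CB 93.
Offset 4: leading byte 0x6D = 01101101 → 1-byte char #3 = 6D.
Offset 5: leading byte 0xC5 = 11000101 → 2-byte char #4 = C5 9F.
Offset 7: leading byte 0xDF = 11011111 → 2-byte char #5 = DF 92.
Offset 9: leading byte 0xE5 = 11100101 → 3-byte char #6 = E5 B5 82.
Leading byte 0xE5 = 11100101 matches 1110xxxx → 3-byte sequence.
Byte 1: 0xE5 = 11100101, payload 0101 (4 bits).
Byte 2: 0xB5 = 10110101 (10xxxxxx ✓), payload 110101.
Byte 3: 0x82 = 10000010 (10xxxxxx ✓), payload 000010.
Concatenate: 0101110101000010 = 0x5D42 (16 bits → U+5D42).

U+5D42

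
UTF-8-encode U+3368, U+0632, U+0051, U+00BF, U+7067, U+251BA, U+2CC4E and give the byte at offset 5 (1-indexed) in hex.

1-indexed offset 5 is 0-indexed offset 4.
U+3368 → 3-byte form E3 8D A8 at offsets 0–2.
U+0632 → 2-byte form D8 B2 at offsets 3–4.
Offset 4 falls in char 2's range; it's byte 2 of D8 B2 = 0xB2.

0xB2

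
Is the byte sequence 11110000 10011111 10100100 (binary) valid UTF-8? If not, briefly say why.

Leading byte 0xF0 = 11110000 → 4-byte form, but only 3 bytes are present.

invalid (sequence truncated)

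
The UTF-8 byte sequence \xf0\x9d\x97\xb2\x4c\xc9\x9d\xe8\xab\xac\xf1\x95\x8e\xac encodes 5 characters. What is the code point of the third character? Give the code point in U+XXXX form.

Offset 0: leading byte 0xF0 = 11110000 → 4-byte char #1 = F0 9D 97 B2.
Offset 4: leading byte 0x4C = 01001100 → 1-byte char #2 = 4C.
Offset 5: leading byte 0xC9 = 11001001 → 2-byte char #3 = C9 9D.
Leading byte 0xC9 = 11001001 matches 110xxxxx → 2-byte sequence.
Byte 1: 0xC9 = 11001001, payload 01001 (5 bits).
Byte 2: 0x9D = 10011101 (10xxxxxx ✓), payload 011101.
Concatenate: 01001011101 = 0x25D (11 bits → U+025D).

U+025D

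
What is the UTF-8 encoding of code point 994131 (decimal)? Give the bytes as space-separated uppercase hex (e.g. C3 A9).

F3 B2 AD 93

U+F2B53 = 0xF2B53 = 994131 decimal. In range U+10000–U+10FFFF → 4-byte form: 11110xxx 10xxxxxx 10xxxxxx 10xxxxxx.
Binary (21 bits): 011110010101101010011.
Split 3+6+6+6: 011 | 110010 | 101101 | 010011.
Byte 1: 11110011 = 0xF3.
Byte 2: 10110010 = 0xB2.
Byte 3: 10101101 = 0xAD.
Byte 4: 10010011 = 0x93.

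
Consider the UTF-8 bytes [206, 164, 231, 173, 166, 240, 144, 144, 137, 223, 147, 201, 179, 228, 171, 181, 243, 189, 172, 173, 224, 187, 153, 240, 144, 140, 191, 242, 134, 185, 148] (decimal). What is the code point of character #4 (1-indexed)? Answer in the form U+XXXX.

Offset 0: leading byte 0xCE = 11001110 → 2-byte char #1 = CE A4.
Offset 2: leading byte 0xE7 = 11100111 → 3-byte char #2 = E7 AD A6.
Offset 5: leading byte 0xF0 = 11110000 → 4-byte char #3 = F0 90 90 89.
Offset 9: leading byte 0xDF = 11011111 → 2-byte char #4 = DF 93.
Leading byte 0xDF = 11011111 matches 110xxxxx → 2-byte sequence.
Byte 1: 0xDF = 11011111, payload 11111 (5 bits).
Byte 2: 0x93 = 10010011 (10xxxxxx ✓), payload 010011.
Concatenate: 11111010011 = 0x7D3 (11 bits → U+07D3).

U+07D3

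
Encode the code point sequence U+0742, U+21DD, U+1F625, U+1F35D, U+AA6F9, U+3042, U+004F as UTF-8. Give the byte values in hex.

DD 82 E2 87 9D F0 9F 98 A5 F0 9F 8D 9D F2 AA 9B B9 E3 81 82 4F

U+0742: 2-byte form → DD 82.
U+21DD: 3-byte form → E2 87 9D.
U+1F625: 4-byte form → F0 9F 98 A5.
U+1F35D: 4-byte form → F0 9F 8D 9D.
U+AA6F9: 4-byte form → F2 AA 9B B9.
U+3042: 3-byte form → E3 81 82.
U+004F: 1-byte form → 4F.
Concatenated (21 bytes): DD 82 E2 87 9D F0 9F 98 A5 F0 9F 8D 9D F2 AA 9B B9 E3 81 82 4F.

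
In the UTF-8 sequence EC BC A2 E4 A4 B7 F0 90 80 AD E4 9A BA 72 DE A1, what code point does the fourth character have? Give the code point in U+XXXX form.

Offset 0: leading byte 0xEC = 11101100 → 3-byte char #1 = EC BC A2.
Offset 3: leading byte 0xE4 = 11100100 → 3-byte char #2 = E4 A4 B7.
Offset 6: leading byte 0xF0 = 11110000 → 4-byte char #3 = F0 90 80 AD.
Offset 10: leading byte 0xE4 = 11100100 → 3-byte char #4 = E4 9A BA.
Leading byte 0xE4 = 11100100 matches 1110xxxx → 3-byte sequence.
Byte 1: 0xE4 = 11100100, payload 0100 (4 bits).
Byte 2: 0x9A = 10011010 (10xxxxxx ✓), payload 011010.
Byte 3: 0xBA = 10111010 (10xxxxxx ✓), payload 111010.
Concatenate: 0100011010111010 = 0x46BA (16 bits → U+46BA).

U+46BA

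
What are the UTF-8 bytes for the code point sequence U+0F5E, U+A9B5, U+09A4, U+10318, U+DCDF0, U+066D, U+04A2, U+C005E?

U+0F5E: 3-byte form → E0 BD 9E.
U+A9B5: 3-byte form → EA A6 B5.
U+09A4: 3-byte form → E0 A6 A4.
U+10318: 4-byte form → F0 90 8C 98.
U+DCDF0: 4-byte form → F3 9C B7 B0.
U+066D: 2-byte form → D9 AD.
U+04A2: 2-byte form → D2 A2.
U+C005E: 4-byte form → F3 80 81 9E.
Concatenated (25 bytes): E0 BD 9E EA A6 B5 E0 A6 A4 F0 90 8C 98 F3 9C B7 B0 D9 AD D2 A2 F3 80 81 9E.

E0 BD 9E EA A6 B5 E0 A6 A4 F0 90 8C 98 F3 9C B7 B0 D9 AD D2 A2 F3 80 81 9E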